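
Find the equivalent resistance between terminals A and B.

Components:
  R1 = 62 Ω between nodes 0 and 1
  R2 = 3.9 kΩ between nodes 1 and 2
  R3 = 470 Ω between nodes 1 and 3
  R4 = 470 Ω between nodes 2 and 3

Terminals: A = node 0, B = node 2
Reduce the network between node 0 (A) and node 2 (B) by series/parallel combination:
  Rs1 = R3 + R4 (series, joined only at node 3) = 470 + 470 = 940 Ω
  Rp1 = R2 ‖ Rs1 (parallel, both between nodes 1 and 2) = 1/(1/3900 + 1/940) = 757.4 Ω
  Rs2 = R1 + Rp1 (series, joined only at node 1) = 62 + 757.4 = 819.4 Ω
R_eq = 819.4 Ω

Final answer: 819.4 Ω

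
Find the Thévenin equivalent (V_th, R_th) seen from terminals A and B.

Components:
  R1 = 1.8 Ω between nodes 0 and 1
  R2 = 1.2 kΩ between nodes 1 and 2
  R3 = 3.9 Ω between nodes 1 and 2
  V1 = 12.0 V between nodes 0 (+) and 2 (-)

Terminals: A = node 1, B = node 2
Step 1 — V_th is the open-circuit voltage V_A - V_B (nothing connected across the terminals).
Nodal analysis, taking node 2 as the 0 V reference.
Source V1 fixes V_0 = 12 V.
KCL at each unknown node (sum of currents leaving = 0; resistances in Ω):
  Node 1: (V_1 - 12)/1.8 + (V_1 - 0)/1200 + (V_1 - 0)/3.9 = 0
Collecting terms: 0.8128 × V_1 = 6.667  =>  V_1 = 8.202 V
V_th = V_1 - V_2 = 8.202 - 0 = 8.202 V
Step 2 — R_th: zero the source — replace V1 by a short circuit (node 2 merges into node 0) — and find the resistance seen between A (node 1) and B (node 0).
Reduce the network between node 1 (A) and node 0 (B) by series/parallel combination:
  Rp1 = R1 ‖ R2 ‖ R3 (parallel, all between nodes 0 and 1) = 1/(1/1.8 + 1/1200 + 1/3.9) = 1.23 Ω
R_th = 1.23 Ω

Final answer: V_th = 8.202 V, R_th = 1.23 Ω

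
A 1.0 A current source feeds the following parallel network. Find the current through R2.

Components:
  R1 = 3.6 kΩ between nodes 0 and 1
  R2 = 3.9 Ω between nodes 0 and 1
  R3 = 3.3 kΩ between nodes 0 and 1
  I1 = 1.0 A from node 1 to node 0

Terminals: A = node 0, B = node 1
All resistors sit directly between nodes 0 and 1, so they are in parallel and share one voltage V; the full source current 1 A splits among them.
1/R_par = 1/3600 + 1/3.9 + 1/3300 = 0.257 S  =>  R_par = 3.891 Ω
V = I × R_par = 1 × 3.891 = 3.891 V
I_R2 = V/R2 = 3.891/3.9 = 0.9977 A

Final answer: 0.9977 A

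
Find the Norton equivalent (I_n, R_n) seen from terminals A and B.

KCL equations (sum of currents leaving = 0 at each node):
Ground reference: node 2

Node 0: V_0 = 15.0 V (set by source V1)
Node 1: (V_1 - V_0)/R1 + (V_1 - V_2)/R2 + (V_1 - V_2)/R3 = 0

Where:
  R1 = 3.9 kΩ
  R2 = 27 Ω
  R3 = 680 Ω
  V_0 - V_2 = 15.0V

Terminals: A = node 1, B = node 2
Find the Thévenin equivalent first; then I_n = V_th/R_th and R_n = R_th.
Step 1 — V_th is the open-circuit voltage V_A - V_B (nothing connected across the terminals).
Nodal analysis, taking node 2 as the 0 V reference.
Source V1 fixes V_0 = 15 V.
KCL at each unknown node (sum of currents leaving = 0; resistances in Ω):
  Node 1: (V_1 - 15)/3900 + (V_1 - 0)/27 + (V_1 - 0)/680 = 0
Collecting terms: 0.03876 × V_1 = 0.003846  =>  V_1 = 0.09922 V
V_th = V_1 - V_2 = 0.09922 - 0 = 0.09922 V
Step 2 — R_th: zero the source — replace V1 by a short circuit (node 2 merges into node 0) — and find the resistance seen between A (node 1) and B (node 0).
Reduce the network between node 1 (A) and node 0 (B) by series/parallel combination:
  Rp1 = R1 ‖ R2 ‖ R3 (parallel, all between nodes 0 and 1) = 1/(1/3900 + 1/27 + 1/680) = 25.8 Ω
R_th = 25.8 Ω
I_n = V_th/R_th = 0.09922/25.8 = 0.003846 A, and R_n = R_th = 25.8 Ω

Final answer: I_n = 0.003846 A, R_n = 25.8 Ω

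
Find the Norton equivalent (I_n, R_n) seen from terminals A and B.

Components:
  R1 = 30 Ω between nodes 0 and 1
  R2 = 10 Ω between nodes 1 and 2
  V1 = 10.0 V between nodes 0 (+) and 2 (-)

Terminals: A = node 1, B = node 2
Find the Thévenin equivalent first; then I_n = V_th/R_th and R_n = R_th.
Step 1 — V_th is the open-circuit voltage V_A - V_B (nothing connected across the terminals).
Nodal analysis, taking node 2 as the 0 V reference.
Source V1 fixes V_0 = 10 V.
KCL at each unknown node (sum of currents leaving = 0; resistances in Ω):
  Node 1: (V_1 - 10)/30 + (V_1 - 0)/10 = 0
Collecting terms: 0.1333 × V_1 = 0.3333  =>  V_1 = 2.5 V
V_th = V_1 - V_2 = 2.5 - 0 = 2.5 V
Step 2 — R_th: zero the source — replace V1 by a short circuit (node 2 merges into node 0) — and find the resistance seen between A (node 1) and B (node 0).
Reduce the network between node 1 (A) and node 0 (B) by series/parallel combination:
  Rp1 = R1 ‖ R2 (parallel, both between nodes 0 and 1) = 1/(1/30 + 1/10) = 7.5 Ω
R_th = 7.5 Ω
I_n = V_th/R_th = 2.5/7.5 = 0.3333 A, and R_n = R_th = 7.5 Ω

Final answer: I_n = 0.3333 A, R_n = 7.5 Ω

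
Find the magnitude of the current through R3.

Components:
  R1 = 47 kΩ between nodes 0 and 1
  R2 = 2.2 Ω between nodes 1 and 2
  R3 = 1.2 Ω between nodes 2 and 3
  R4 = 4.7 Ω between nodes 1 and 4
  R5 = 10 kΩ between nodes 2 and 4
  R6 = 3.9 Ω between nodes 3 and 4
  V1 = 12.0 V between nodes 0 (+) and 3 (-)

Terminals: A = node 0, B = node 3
Nodal analysis, taking node 3 as the 0 V reference.
Source V1 fixes V_0 = 12 V.
KCL at each unknown node (sum of currents leaving = 0; resistances in Ω):
  Node 1: (V_1 - 12)/47000 + (V_1 - V_2)/2.2 + (V_1 - V_4)/4.7 = 0
  Node 2: (V_2 - V_1)/2.2 + (V_2 - 0)/1.2 + (V_2 - V_4)/10000 = 0
  Node 4: (V_4 - V_1)/4.7 + (V_4 - V_2)/10000 + (V_4 - 0)/3.9 = 0
Collecting terms (coefficients in siemens):
  0.6673·V_1 - 0.4545·V_2 - 0.2128·V_4 = 0.0002553
  1.288·V_2 - 0.4545·V_1 - 0.0001·V_4 = 0
  0.4693·V_4 - 0.2128·V_1 - 0.0001·V_2 = 0
Solving these 3 simultaneous equations (Gaussian elimination) gives:
  V_1 = 0.0006221 V, V_2 = 0.0002196 V, V_4 = 0.0002821 V
I_R3 = (V_2 - V_3)/R3 = (0.0002196 - 0)/1.2 = 0.000183 A
|I_R3| = 0.000183 A

Final answer: |I_R3| = 0.000183 A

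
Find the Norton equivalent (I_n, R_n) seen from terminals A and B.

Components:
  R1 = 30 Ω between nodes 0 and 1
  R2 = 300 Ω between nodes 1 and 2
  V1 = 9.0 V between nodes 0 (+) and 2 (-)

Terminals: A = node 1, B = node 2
Find the Thévenin equivalent first; then I_n = V_th/R_th and R_n = R_th.
Step 1 — V_th is the open-circuit voltage V_A - V_B (nothing connected across the terminals).
Nodal analysis, taking node 2 as the 0 V reference.
Source V1 fixes V_0 = 9 V.
KCL at each unknown node (sum of currents leaving = 0; resistances in Ω):
  Node 1: (V_1 - 9)/30 + (V_1 - 0)/300 = 0
Collecting terms: 0.03667 × V_1 = 0.3  =>  V_1 = 8.182 V
V_th = V_1 - V_2 = 8.182 - 0 = 8.182 V
Step 2 — R_th: zero the source — replace V1 by a short circuit (node 2 merges into node 0) — and find the resistance seen between A (node 1) and B (node 0).
Reduce the network between node 1 (A) and node 0 (B) by series/parallel combination:
  Rp1 = R1 ‖ R2 (parallel, both between nodes 0 and 1) = 1/(1/30 + 1/300) = 27.27 Ω
R_th = 27.27 Ω
I_n = V_th/R_th = 8.182/27.27 = 0.3 A, and R_n = R_th = 27.27 Ω

Final answer: I_n = 0.3 A, R_n = 27.27 Ω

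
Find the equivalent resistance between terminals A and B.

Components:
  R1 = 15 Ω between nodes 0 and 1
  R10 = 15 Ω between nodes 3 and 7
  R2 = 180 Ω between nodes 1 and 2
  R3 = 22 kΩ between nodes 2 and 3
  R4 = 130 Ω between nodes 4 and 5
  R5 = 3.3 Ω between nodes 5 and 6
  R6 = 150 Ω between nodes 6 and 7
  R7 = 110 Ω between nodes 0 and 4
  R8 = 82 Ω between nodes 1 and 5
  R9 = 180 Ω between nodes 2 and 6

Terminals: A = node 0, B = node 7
The network is not a plain series/parallel combination. Inject a 1 A test current into terminal A (node 0) and return it from terminal B (node 7); then R_eq = V_A / (1 A).
Nodal analysis, taking node 7 as the 0 V reference.
Current source I_test pushes 1 A into node 0 and draws it out of node 7.
KCL at each unknown node (sum of currents leaving = 0; resistances in Ω):
  Node 0: (V_0 - V_1)/15 + (V_0 - V_4)/110 - 1 = 0
  Node 1: (V_1 - V_0)/15 + (V_1 - V_2)/180 + (V_1 - V_5)/82 = 0
  Node 2: (V_2 - V_1)/180 + (V_2 - V_3)/22000 + (V_2 - V_6)/180 = 0
  Node 3: (V_3 - V_2)/22000 + (V_3 - 0)/15 = 0
  Node 4: (V_4 - V_0)/110 + (V_4 - V_5)/130 = 0
  Node 5: (V_5 - V_1)/82 + (V_5 - V_4)/130 + (V_5 - V_6)/3.3 = 0
  Node 6: (V_6 - V_2)/180 + (V_6 - V_5)/3.3 + (V_6 - 0)/150 = 0
Collecting terms (coefficients in siemens):
  0.07576·V_0 - 0.06667·V_1 - 0.009091·V_4 = 1
  0.08442·V_1 - 0.06667·V_0 - 0.005556·V_2 - 0.0122·V_5 = 0
  0.01116·V_2 - 0.005556·V_1 - 0.00004545·V_3 - 0.005556·V_6 = 0
  0.06671·V_3 - 0.00004545·V_2 = 0
  0.01678·V_4 - 0.009091·V_0 - 0.007692·V_5 = 0
  0.3229·V_5 - 0.0122·V_1 - 0.007692·V_4 - 0.303·V_6 = 0
  0.3153·V_6 - 0.005556·V_2 - 0.303·V_5 = 0
Solving these 7 simultaneous equations (Gaussian elimination) gives:
  V_0 = 212 V, V_1 = 200.8 V, V_2 = 174.1 V, V_3 = 0.1186 V
  V_4 = 184.3 V, V_5 = 151.6 V, V_6 = 148.8 V
R_eq = V_0 / 1 A = 212 Ω

Final answer: 212 Ω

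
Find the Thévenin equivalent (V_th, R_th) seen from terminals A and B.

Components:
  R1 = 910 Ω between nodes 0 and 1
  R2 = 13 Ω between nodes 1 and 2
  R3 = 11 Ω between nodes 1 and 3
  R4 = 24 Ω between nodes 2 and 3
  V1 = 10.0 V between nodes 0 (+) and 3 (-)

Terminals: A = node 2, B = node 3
Step 1 — V_th is the open-circuit voltage V_A - V_B (nothing connected across the terminals).
Nodal analysis, taking node 3 as the 0 V reference.
Source V1 fixes V_0 = 10 V.
KCL at each unknown node (sum of currents leaving = 0; resistances in Ω):
  Node 1: (V_1 - 10)/910 + (V_1 - V_2)/13 + (V_1 - 0)/11 = 0
  Node 2: (V_2 - V_1)/13 + (V_2 - 0)/24 = 0
Collecting terms (coefficients in siemens):
  0.1689·V_1 - 0.07692·V_2 = 0.01099
  0.1186·V_2 - 0.07692·V_1 = 0
Determinant D = (0.1689)(0.1186) - (-0.07692)(-0.07692) = 0.01412
V_1 = [(0.01099)(0.1186) - (-0.07692)(0)]/D = 0.09232 V
V_2 = [(0.1689)(0) - (0.01099)(-0.07692)]/D = 0.05988 V
V_th = V_2 - V_3 = 0.05988 - 0 = 0.05988 V
Step 2 — R_th: zero the source — replace V1 by a short circuit (node 3 merges into node 0) — and find the resistance seen between A (node 2) and B (node 0).
Reduce the network between node 2 (A) and node 0 (B) by series/parallel combination:
  Rp1 = R1 ‖ R3 (parallel, both between nodes 0 and 1) = 1/(1/910 + 1/11) = 10.87 Ω
  Rs1 = R2 + Rp1 (series, joined only at node 1) = 13 + 10.87 = 23.87 Ω
  Rp2 = R4 ‖ Rs1 (parallel, both between nodes 0 and 2) = 1/(1/24 + 1/23.87) = 11.97 Ω
R_th = 11.97 Ω

Final answer: V_th = 0.05988 V, R_th = 11.97 Ω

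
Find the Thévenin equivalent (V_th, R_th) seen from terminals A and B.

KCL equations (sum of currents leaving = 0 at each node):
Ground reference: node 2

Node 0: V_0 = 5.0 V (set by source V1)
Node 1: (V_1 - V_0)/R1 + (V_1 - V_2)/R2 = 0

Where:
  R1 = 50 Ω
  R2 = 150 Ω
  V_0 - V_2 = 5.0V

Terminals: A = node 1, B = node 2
Step 1 — V_th is the open-circuit voltage V_A - V_B (nothing connected across the terminals).
Nodal analysis, taking node 2 as the 0 V reference.
Source V1 fixes V_0 = 5 V.
KCL at each unknown node (sum of currents leaving = 0; resistances in Ω):
  Node 1: (V_1 - 5)/50 + (V_1 - 0)/150 = 0
Collecting terms: 0.02667 × V_1 = 0.1  =>  V_1 = 3.75 V
V_th = V_1 - V_2 = 3.75 - 0 = 3.75 V
Step 2 — R_th: zero the source — replace V1 by a short circuit (node 2 merges into node 0) — and find the resistance seen between A (node 1) and B (node 0).
Reduce the network between node 1 (A) and node 0 (B) by series/parallel combination:
  Rp1 = R1 ‖ R2 (parallel, both between nodes 0 and 1) = 1/(1/50 + 1/150) = 37.5 Ω
R_th = 37.5 Ω

Final answer: V_th = 3.75 V, R_th = 37.5 Ω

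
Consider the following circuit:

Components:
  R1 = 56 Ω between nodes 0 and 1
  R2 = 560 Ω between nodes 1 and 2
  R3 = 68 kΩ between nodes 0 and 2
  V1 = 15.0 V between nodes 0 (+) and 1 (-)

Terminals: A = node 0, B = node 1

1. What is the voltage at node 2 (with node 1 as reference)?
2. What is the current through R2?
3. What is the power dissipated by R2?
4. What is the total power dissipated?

Nodal analysis, taking node 1 as the 0 V reference.
Source V1 fixes V_0 = 15 V.
KCL at each unknown node (sum of currents leaving = 0; resistances in Ω):
  Node 2: (V_2 - 0)/560 + (V_2 - 15)/68000 = 0
Collecting terms: 0.0018 × V_2 = 0.0002206  =>  V_2 = 0.1225 V
Part 1:
  Read off the nodal solution: V_2 = 0.1225 V
Part 2:
  I_R2 = (V_1 - V_2)/R2 = (0 - 0.1225)/560 = -0.0002188 A
  Magnitude: I_R2 = 0.0002188 A
Part 3:
  I_R2 = (V_1 - V_2)/R2 = (0 - 0.1225)/560 = -0.0002188 A
  P_R2 = I_R2² × R2 = (-0.0002188)² × 560 = 0.00002681 W
Part 4:
  Power in each resistor, P = (ΔV)²/R:
    P_R1 = (15 - 0)²/56 = 4.018 W
    P_R2 = (0 - 0.1225)²/560 = 0.00002681 W
    P_R3 = (15 - 0.1225)²/68000 = 0.003255 W
  P_total = P_R1 + P_R2 + P_R3 = 4.021 W

Final answers:
1. V_2 = 0.1225 V
2. I_R2 = 0.0002188 A
3. P_R2 = 2.681e-05 W
4. P_total = 4.021 W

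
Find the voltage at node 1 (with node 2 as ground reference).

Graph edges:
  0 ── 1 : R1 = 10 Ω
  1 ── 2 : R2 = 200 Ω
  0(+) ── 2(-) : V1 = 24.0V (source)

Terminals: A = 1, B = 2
Nodal analysis, taking node 2 as the 0 V reference.
Source V1 fixes V_0 = 24 V.
KCL at each unknown node (sum of currents leaving = 0; resistances in Ω):
  Node 1: (V_1 - 24)/10 + (V_1 - 0)/200 = 0
Collecting terms: 0.105 × V_1 = 2.4  =>  V_1 = 22.86 V
The requested potential is V_1 = 22.86 V.

Final answer: V_1 = 22.86 V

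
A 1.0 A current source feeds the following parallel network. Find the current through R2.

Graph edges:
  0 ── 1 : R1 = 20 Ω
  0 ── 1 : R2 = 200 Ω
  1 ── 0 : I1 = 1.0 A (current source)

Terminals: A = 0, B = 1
All resistors sit directly between nodes 0 and 1, so they are in parallel and share one voltage V; the full source current 1 A splits among them.
1/R_par = 1/20 + 1/200 = 0.055 S  =>  R_par = 18.18 Ω
V = I × R_par = 1 × 18.18 = 18.18 V
I_R2 = V/R2 = 18.18/200 = 0.09091 A

Final answer: 0.09091 A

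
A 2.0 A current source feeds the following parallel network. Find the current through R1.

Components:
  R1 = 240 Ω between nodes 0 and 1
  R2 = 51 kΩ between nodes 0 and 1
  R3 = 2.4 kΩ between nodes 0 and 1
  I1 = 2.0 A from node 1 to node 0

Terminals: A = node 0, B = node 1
All resistors sit directly between nodes 0 and 1, so they are in parallel and share one voltage V; the full source current 2 A splits among them.
1/R_par = 1/240 + 1/51000 + 1/2400 = 0.004603 S  =>  R_par = 217.3 Ω
V = I × R_par = 2 × 217.3 = 434.5 V
I_R1 = V/R1 = 434.5/240 = 1.81 A

Final answer: 1.81 A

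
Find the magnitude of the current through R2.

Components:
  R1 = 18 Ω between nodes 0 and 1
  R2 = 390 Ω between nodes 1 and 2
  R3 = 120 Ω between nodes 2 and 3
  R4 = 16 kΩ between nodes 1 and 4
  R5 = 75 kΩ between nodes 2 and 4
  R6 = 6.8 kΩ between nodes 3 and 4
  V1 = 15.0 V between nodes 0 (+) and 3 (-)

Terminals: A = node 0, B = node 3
Nodal analysis, taking node 3 as the 0 V reference.
Source V1 fixes V_0 = 15 V.
KCL at each unknown node (sum of currents leaving = 0; resistances in Ω):
  Node 1: (V_1 - 15)/18 + (V_1 - V_2)/390 + (V_1 - V_4)/16000 = 0
  Node 2: (V_2 - V_1)/390 + (V_2 - 0)/120 + (V_2 - V_4)/75000 = 0
  Node 4: (V_4 - V_1)/16000 + (V_4 - V_2)/75000 + (V_4 - 0)/6800 = 0
Collecting terms (coefficients in siemens):
  0.05818·V_1 - 0.002564·V_2 - 0.0000625·V_4 = 0.8333
  0.01091·V_2 - 0.002564·V_1 - 0.00001333·V_4 = 0
  0.0002229·V_4 - 0.0000625·V_1 - 0.00001333·V_2 = 0
Solving these 3 simultaneous equations (Gaussian elimination) gives:
  V_1 = 14.48 V, V_2 = 3.408 V, V_4 = 4.263 V
I_R2 = (V_1 - V_2)/R2 = (14.48 - 3.408)/390 = 0.02838 A
|I_R2| = 0.02838 A

Final answer: |I_R2| = 0.02838 A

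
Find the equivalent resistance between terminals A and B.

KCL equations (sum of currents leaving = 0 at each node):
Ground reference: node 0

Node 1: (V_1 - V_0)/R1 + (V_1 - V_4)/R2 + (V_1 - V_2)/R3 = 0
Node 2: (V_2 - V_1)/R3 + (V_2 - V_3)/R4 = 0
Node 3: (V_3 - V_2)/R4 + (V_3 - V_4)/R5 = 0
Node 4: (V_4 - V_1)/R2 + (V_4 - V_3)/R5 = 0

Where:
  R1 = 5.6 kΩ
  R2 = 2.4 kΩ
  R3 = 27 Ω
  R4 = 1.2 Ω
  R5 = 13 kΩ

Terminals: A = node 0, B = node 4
Reduce the network between node 0 (A) and node 4 (B) by series/parallel combination:
  Rs1 = R3 + R4 (series, joined only at node 2) = 27 + 1.2 = 28.2 Ω
  Rs2 = R5 + Rs1 (series, joined only at node 3) = 13000 + 28.2 = 13030 Ω
  Rp1 = R2 ‖ Rs2 (parallel, both between nodes 1 and 4) = 1/(1/2400 + 1/13030) = 2027 Ω
  Rs3 = R1 + Rp1 (series, joined only at node 1) = 5600 + 2027 = 7627 Ω
R_eq = 7.627 kΩ

Final answer: 7.627 kΩ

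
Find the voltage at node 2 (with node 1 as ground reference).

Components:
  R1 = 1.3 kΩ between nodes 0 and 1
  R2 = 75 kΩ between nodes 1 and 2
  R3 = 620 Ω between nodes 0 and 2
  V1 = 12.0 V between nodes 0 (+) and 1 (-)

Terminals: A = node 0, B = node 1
Nodal analysis, taking node 1 as the 0 V reference.
Source V1 fixes V_0 = 12 V.
KCL at each unknown node (sum of currents leaving = 0; resistances in Ω):
  Node 2: (V_2 - 0)/75000 + (V_2 - 12)/620 = 0
Collecting terms: 0.001626 × V_2 = 0.01935  =>  V_2 = 11.9 V
The requested potential is V_2 = 11.9 V.

Final answer: V_2 = 11.9 V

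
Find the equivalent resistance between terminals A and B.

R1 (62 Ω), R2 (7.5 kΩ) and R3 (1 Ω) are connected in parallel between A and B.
Reduce the network between node 0 (A) and node 1 (B) by series/parallel combination:
  Rp1 = R1 ‖ R2 ‖ R3 (parallel, all between nodes 0 and 1) = 1/(1/62 + 1/7500 + 1/1) = 0.984 Ω
R_eq = 0.984 Ω

Final answer: 0.984 Ω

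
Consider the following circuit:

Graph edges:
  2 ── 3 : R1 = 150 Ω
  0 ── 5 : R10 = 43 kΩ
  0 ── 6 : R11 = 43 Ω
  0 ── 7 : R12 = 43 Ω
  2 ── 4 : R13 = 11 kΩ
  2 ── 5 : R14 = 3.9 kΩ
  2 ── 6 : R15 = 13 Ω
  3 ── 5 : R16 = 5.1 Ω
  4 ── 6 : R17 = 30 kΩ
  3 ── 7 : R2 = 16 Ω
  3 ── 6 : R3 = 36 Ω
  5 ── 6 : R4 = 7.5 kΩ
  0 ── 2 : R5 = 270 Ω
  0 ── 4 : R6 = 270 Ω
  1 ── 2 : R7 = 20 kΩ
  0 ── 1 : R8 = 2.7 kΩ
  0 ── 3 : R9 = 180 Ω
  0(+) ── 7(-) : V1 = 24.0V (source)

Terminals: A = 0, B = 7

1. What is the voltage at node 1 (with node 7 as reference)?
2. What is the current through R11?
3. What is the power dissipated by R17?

Nodal analysis, taking node 7 as the 0 V reference.
Source V1 fixes V_0 = 24 V.
KCL at each unknown node (sum of currents leaving = 0; resistances in Ω):
  Node 1: (V_1 - V_2)/20000 + (V_1 - 24)/2700 = 0
  Node 2: (V_2 - V_3)/150 + (V_2 - 24)/270 + (V_2 - V_1)/20000 + (V_2 - V_4)/11000 + (V_2 - V_5)/3900 + (V_2 - V_6)/13 = 0
  Node 3: (V_3 - V_2)/150 + (V_3 - 0)/16 + (V_3 - V_6)/36 + (V_3 - 24)/180 + (V_3 - V_5)/5.1 = 0
  Node 4: (V_4 - 24)/270 + (V_4 - V_2)/11000 + (V_4 - V_6)/30000 = 0
  Node 5: (V_5 - V_6)/7500 + (V_5 - 24)/43000 + (V_5 - V_2)/3900 + (V_5 - V_3)/5.1 = 0
  Node 6: (V_6 - V_3)/36 + (V_6 - V_5)/7500 + (V_6 - 24)/43 + (V_6 - V_2)/13 + (V_6 - V_4)/30000 = 0
Collecting terms (coefficients in siemens):
  0.0004204·V_1 - 0.00005·V_2 = 0.008889
  0.08769·V_2 - 0.00005·V_1 - 0.006667·V_3 - 0.00009091·V_4 - 0.0002564·V_5 - 0.07692·V_6 = 0.08889
  0.2986·V_3 - 0.006667·V_2 - 0.1961·V_5 - 0.02778·V_6 = 0.1333
  0.003828·V_4 - 0.00009091·V_2 - 0.00003333·V_6 = 0.08889
  0.1965·V_5 - 0.0002564·V_2 - 0.1961·V_3 - 0.0001333·V_6 = 0.0005581
  0.1281·V_6 - 0.07692·V_2 - 0.02778·V_3 - 0.00003333·V_4 - 0.0001333·V_5 = 0.5581
Solving these 6 simultaneous equations (Gaussian elimination) gives:
  V_1 = 22.78 V, V_2 = 13.73 V, V_3 = 5.997 V, V_4 = 23.67 V
  V_5 = 6.015 V, V_6 = 13.91 V
Part 1:
  Read off the nodal solution: V_1 = 22.78 V
Part 2:
  I_R11 = (V_0 - V_6)/R11 = (24 - 13.91)/43 = 0.2346 A
  Magnitude: I_R11 = 0.2346 A
Part 3:
  I_R17 = (V_4 - V_6)/R17 = (23.67 - 13.91)/30000 = 0.0003253 A
  P_R17 = I_R17² × R17 = (0.0003253)² × 30000 = 0.003174 W

Final answers:
1. V_1 = 22.78 V
2. I_R11 = 0.2346 A
3. P_R17 = 0.003174 W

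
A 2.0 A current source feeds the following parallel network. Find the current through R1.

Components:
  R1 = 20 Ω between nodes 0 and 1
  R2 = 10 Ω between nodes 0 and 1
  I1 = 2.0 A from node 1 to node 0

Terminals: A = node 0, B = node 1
All resistors sit directly between nodes 0 and 1, so they are in parallel and share one voltage V; the full source current 2 A splits among them.
1/R_par = 1/20 + 1/10 = 0.15 S  =>  R_par = 6.667 Ω
V = I × R_par = 2 × 6.667 = 13.33 V
I_R1 = V/R1 = 13.33/20 = 0.6667 A

Final answer: 0.6667 A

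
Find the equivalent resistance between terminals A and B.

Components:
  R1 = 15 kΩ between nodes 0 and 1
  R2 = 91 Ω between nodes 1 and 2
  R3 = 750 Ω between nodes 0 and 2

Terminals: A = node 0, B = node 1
Reduce the network between node 0 (A) and node 1 (B) by series/parallel combination:
  Rs1 = R3 + R2 (series, joined only at node 2) = 750 + 91 = 841 Ω
  Rp1 = R1 ‖ Rs1 (parallel, both between nodes 0 and 1) = 1/(1/15000 + 1/841) = 796.4 Ω
R_eq = 796.4 Ω

Final answer: 796.4 Ω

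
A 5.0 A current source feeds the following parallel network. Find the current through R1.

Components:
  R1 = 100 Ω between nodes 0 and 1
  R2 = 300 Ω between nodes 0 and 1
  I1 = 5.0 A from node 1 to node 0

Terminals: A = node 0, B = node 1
All resistors sit directly between nodes 0 and 1, so they are in parallel and share one voltage V; the full source current 5 A splits among them.
1/R_par = 1/100 + 1/300 = 0.01333 S  =>  R_par = 75 Ω
V = I × R_par = 5 × 75 = 375 V
I_R1 = V/R1 = 375/100 = 3.75 A

Final answer: 3.75 A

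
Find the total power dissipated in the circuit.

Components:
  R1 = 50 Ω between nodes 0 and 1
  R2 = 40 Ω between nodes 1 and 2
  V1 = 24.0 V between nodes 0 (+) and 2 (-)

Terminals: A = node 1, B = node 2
Nodal analysis, taking node 2 as the 0 V reference.
Source V1 fixes V_0 = 24 V.
KCL at each unknown node (sum of currents leaving = 0; resistances in Ω):
  Node 1: (V_1 - 24)/50 + (V_1 - 0)/40 = 0
Collecting terms: 0.045 × V_1 = 0.48  =>  V_1 = 10.67 V
Power in each resistor, P = (ΔV)²/R:
  P_R1 = (24 - 10.67)²/50 = 3.556 W
  P_R2 = (10.67 - 0)²/40 = 2.844 W
P_total = P_R1 + P_R2 = 6.4 W

Final answer: 6.4 W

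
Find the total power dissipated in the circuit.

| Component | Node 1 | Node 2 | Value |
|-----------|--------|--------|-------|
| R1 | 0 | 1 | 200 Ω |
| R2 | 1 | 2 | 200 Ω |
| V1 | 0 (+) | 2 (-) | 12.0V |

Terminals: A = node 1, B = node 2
Nodal analysis, taking node 2 as the 0 V reference.
Source V1 fixes V_0 = 12 V.
KCL at each unknown node (sum of currents leaving = 0; resistances in Ω):
  Node 1: (V_1 - 12)/200 + (V_1 - 0)/200 = 0
Collecting terms: 0.01 × V_1 = 0.06  =>  V_1 = 6 V
Power in each resistor, P = (ΔV)²/R:
  P_R1 = (12 - 6)²/200 = 0.18 W
  P_R2 = (6 - 0)²/200 = 0.18 W
P_total = P_R1 + P_R2 = 0.36 W

Final answer: 0.36 W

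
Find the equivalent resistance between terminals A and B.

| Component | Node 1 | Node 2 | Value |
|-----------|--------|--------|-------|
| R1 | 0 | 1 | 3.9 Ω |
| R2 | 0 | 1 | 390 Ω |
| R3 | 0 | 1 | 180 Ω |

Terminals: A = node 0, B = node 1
Reduce the network between node 0 (A) and node 1 (B) by series/parallel combination:
  Rp1 = R1 ‖ R2 ‖ R3 (parallel, all between nodes 0 and 1) = 1/(1/3.9 + 1/390 + 1/180) = 3.78 Ω
R_eq = 3.78 Ω

Final answer: 3.78 Ω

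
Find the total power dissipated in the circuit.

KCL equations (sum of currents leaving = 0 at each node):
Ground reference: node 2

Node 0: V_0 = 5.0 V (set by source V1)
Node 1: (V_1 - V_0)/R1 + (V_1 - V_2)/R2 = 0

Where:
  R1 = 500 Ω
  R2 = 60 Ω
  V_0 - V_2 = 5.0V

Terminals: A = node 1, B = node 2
Nodal analysis, taking node 2 as the 0 V reference.
Source V1 fixes V_0 = 5 V.
KCL at each unknown node (sum of currents leaving = 0; resistances in Ω):
  Node 1: (V_1 - 5)/500 + (V_1 - 0)/60 = 0
Collecting terms: 0.01867 × V_1 = 0.01  =>  V_1 = 0.5357 V
Power in each resistor, P = (ΔV)²/R:
  P_R1 = (5 - 0.5357)²/500 = 0.03986 W
  P_R2 = (0.5357 - 0)²/60 = 0.004783 W
P_total = P_R1 + P_R2 = 0.04464 W

Final answer: 0.04464 W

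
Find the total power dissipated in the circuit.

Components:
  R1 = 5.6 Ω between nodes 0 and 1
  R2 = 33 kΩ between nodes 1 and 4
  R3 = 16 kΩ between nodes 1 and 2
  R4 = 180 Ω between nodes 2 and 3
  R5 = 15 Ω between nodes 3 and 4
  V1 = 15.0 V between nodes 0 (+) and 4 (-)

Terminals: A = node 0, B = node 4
Nodal analysis, taking node 4 as the 0 V reference.
Source V1 fixes V_0 = 15 V.
KCL at each unknown node (sum of currents leaving = 0; resistances in Ω):
  Node 1: (V_1 - 15)/5.6 + (V_1 - 0)/33000 + (V_1 - V_2)/16000 = 0
  Node 2: (V_2 - V_1)/16000 + (V_2 - V_3)/180 = 0
  Node 3: (V_3 - V_2)/180 + (V_3 - 0)/15 = 0
Collecting terms (coefficients in siemens):
  0.1787·V_1 - 0.0000625·V_2 = 2.679
  0.005618·V_2 - 0.0000625·V_1 - 0.005556·V_3 = 0
  0.07222·V_3 - 0.005556·V_2 = 0
Solving these 3 simultaneous equations (Gaussian elimination) gives:
  V_1 = 14.99 V, V_2 = 0.1805 V, V_3 = 0.01389 V
Power in each resistor, P = (ΔV)²/R:
  P_R1 = (15 - 14.99)²/5.6 = 0.00001067 W
  P_R2 = (14.99 - 0)²/33000 = 0.006811 W
  P_R3 = (14.99 - 0.1805)²/16000 = 0.01371 W
  P_R4 = (0.1805 - 0.01389)²/180 = 0.0001543 W
  P_R5 = (0.01389 - 0)²/15 = 0.00001285 W
P_total = P_R1 + P_R2 + P_R3 + P_R4 + P_R5 = 0.0207 W

Final answer: 0.0207 W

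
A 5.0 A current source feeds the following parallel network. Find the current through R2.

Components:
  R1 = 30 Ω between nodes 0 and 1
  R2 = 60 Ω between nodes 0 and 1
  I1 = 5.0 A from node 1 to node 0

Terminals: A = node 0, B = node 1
All resistors sit directly between nodes 0 and 1, so they are in parallel and share one voltage V; the full source current 5 A splits among them.
1/R_par = 1/30 + 1/60 = 0.05 S  =>  R_par = 20 Ω
V = I × R_par = 5 × 20 = 100 V
I_R2 = V/R2 = 100/60 = 1.667 A

Final answer: 1.667 A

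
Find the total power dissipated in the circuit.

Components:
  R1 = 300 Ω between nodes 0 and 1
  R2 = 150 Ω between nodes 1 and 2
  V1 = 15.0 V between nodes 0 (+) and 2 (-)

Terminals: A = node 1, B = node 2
Nodal analysis, taking node 2 as the 0 V reference.
Source V1 fixes V_0 = 15 V.
KCL at each unknown node (sum of currents leaving = 0; resistances in Ω):
  Node 1: (V_1 - 15)/300 + (V_1 - 0)/150 = 0
Collecting terms: 0.01 × V_1 = 0.05  =>  V_1 = 5 V
Power in each resistor, P = (ΔV)²/R:
  P_R1 = (15 - 5)²/300 = 0.3333 W
  P_R2 = (5 - 0)²/150 = 0.1667 W
P_total = P_R1 + P_R2 = 0.5 W

Final answer: 0.5 W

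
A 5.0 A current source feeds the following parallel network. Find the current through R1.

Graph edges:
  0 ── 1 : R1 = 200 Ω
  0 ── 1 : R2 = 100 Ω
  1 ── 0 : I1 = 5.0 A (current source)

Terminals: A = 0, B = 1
All resistors sit directly between nodes 0 and 1, so they are in parallel and share one voltage V; the full source current 5 A splits among them.
1/R_par = 1/200 + 1/100 = 0.015 S  =>  R_par = 66.67 Ω
V = I × R_par = 5 × 66.67 = 333.3 V
I_R1 = V/R1 = 333.3/200 = 1.667 A

Final answer: 1.667 A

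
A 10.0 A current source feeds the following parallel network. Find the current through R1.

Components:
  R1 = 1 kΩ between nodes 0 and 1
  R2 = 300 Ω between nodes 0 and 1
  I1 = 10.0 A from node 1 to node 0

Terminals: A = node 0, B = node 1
All resistors sit directly between nodes 0 and 1, so they are in parallel and share one voltage V; the full source current 10 A splits among them.
1/R_par = 1/1000 + 1/300 = 0.004333 S  =>  R_par = 230.8 Ω
V = I × R_par = 10 × 230.8 = 2308 V
I_R1 = V/R1 = 2308/1000 = 2.308 A

Final answer: 2.308 A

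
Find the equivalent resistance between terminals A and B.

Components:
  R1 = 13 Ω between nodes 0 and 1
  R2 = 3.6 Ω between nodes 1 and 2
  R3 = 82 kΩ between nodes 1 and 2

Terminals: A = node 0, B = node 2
Reduce the network between node 0 (A) and node 2 (B) by series/parallel combination:
  Rp1 = R2 ‖ R3 (parallel, both between nodes 1 and 2) = 1/(1/3.6 + 1/82000) = 3.6 Ω
  Rs1 = R1 + Rp1 (series, joined only at node 1) = 13 + 3.6 = 16.6 Ω
R_eq = 16.6 Ω

Final answer: 16.6 Ω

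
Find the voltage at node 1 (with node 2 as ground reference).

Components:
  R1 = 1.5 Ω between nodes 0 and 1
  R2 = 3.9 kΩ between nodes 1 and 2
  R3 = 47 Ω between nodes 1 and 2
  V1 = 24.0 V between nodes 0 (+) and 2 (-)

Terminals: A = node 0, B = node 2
Nodal analysis, taking node 2 as the 0 V reference.
Source V1 fixes V_0 = 24 V.
KCL at each unknown node (sum of currents leaving = 0; resistances in Ω):
  Node 1: (V_1 - 24)/1.5 + (V_1 - 0)/3900 + (V_1 - 0)/47 = 0
Collecting terms: 0.6882 × V_1 = 16  =>  V_1 = 23.25 V
The requested potential is V_1 = 23.25 V.

Final answer: V_1 = 23.25 V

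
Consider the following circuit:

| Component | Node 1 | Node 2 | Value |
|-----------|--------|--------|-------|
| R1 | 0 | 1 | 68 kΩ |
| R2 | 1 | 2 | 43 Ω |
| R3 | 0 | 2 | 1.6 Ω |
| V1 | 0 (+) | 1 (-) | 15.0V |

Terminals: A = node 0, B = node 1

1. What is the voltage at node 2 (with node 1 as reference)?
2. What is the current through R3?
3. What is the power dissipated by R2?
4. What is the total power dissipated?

Nodal analysis, taking node 1 as the 0 V reference.
Source V1 fixes V_0 = 15 V.
KCL at each unknown node (sum of currents leaving = 0; resistances in Ω):
  Node 2: (V_2 - 0)/43 + (V_2 - 15)/1.6 = 0
Collecting terms: 0.6483 × V_2 = 9.375  =>  V_2 = 14.46 V
Part 1:
  Read off the nodal solution: V_2 = 14.46 V
Part 2:
  I_R3 = (V_0 - V_2)/R3 = (15 - 14.46)/1.6 = 0.3363 A
  Magnitude: I_R3 = 0.3363 A
Part 3:
  I_R2 = (V_1 - V_2)/R2 = (0 - 14.46)/43 = -0.3363 A
  P_R2 = I_R2² × R2 = (-0.3363)² × 43 = 4.864 W
Part 4:
  Power in each resistor, P = (ΔV)²/R:
    P_R1 = (15 - 0)²/68000 = 0.003309 W
    P_R2 = (0 - 14.46)²/43 = 4.864 W
    P_R3 = (15 - 14.46)²/1.6 = 0.181 W
  P_total = P_R1 + P_R2 + P_R3 = 5.048 W

Final answers:
1. V_2 = 14.46 V
2. I_R3 = 0.3363 A
3. P_R2 = 4.864 W
4. P_total = 5.048 W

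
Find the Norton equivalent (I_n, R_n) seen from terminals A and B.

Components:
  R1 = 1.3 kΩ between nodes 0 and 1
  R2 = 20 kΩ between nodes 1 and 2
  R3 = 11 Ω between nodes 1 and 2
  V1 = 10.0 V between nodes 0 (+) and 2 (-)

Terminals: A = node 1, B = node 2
Find the Thévenin equivalent first; then I_n = V_th/R_th and R_n = R_th.
Step 1 — V_th is the open-circuit voltage V_A - V_B (nothing connected across the terminals).
Nodal analysis, taking node 2 as the 0 V reference.
Source V1 fixes V_0 = 10 V.
KCL at each unknown node (sum of currents leaving = 0; resistances in Ω):
  Node 1: (V_1 - 10)/1300 + (V_1 - 0)/20000 + (V_1 - 0)/11 = 0
Collecting terms: 0.09173 × V_1 = 0.007692  =>  V_1 = 0.08386 V
V_th = V_1 - V_2 = 0.08386 - 0 = 0.08386 V
Step 2 — R_th: zero the source — replace V1 by a short circuit (node 2 merges into node 0) — and find the resistance seen between A (node 1) and B (node 0).
Reduce the network between node 1 (A) and node 0 (B) by series/parallel combination:
  Rp1 = R1 ‖ R2 ‖ R3 (parallel, all between nodes 0 and 1) = 1/(1/1300 + 1/20000 + 1/11) = 10.9 Ω
R_th = 10.9 Ω
I_n = V_th/R_th = 0.08386/10.9 = 0.007692 A, and R_n = R_th = 10.9 Ω

Final answer: I_n = 0.007692 A, R_n = 10.9 Ω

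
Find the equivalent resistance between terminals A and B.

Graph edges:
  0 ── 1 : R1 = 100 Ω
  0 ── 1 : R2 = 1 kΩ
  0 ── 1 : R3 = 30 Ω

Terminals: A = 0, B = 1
Reduce the network between node 0 (A) and node 1 (B) by series/parallel combination:
  Rp1 = R1 ‖ R2 ‖ R3 (parallel, all between nodes 0 and 1) = 1/(1/100 + 1/1000 + 1/30) = 22.56 Ω
R_eq = 22.56 Ω

Final answer: 22.56 Ω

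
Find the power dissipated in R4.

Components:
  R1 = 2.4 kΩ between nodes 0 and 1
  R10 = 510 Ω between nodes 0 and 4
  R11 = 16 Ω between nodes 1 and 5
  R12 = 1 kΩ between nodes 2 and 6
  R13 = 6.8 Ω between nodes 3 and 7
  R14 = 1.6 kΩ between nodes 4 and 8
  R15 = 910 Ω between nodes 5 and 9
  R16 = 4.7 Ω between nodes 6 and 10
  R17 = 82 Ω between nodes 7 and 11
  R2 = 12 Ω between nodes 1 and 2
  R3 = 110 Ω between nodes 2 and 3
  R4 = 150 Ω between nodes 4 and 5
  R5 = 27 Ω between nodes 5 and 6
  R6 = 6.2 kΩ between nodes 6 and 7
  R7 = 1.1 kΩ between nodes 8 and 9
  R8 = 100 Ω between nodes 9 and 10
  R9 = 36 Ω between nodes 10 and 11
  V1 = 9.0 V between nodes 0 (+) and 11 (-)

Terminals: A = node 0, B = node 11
Nodal analysis, taking node 11 as the 0 V reference.
Source V1 fixes V_0 = 9 V.
KCL at each unknown node (sum of currents leaving = 0; resistances in Ω):
  Node 1: (V_1 - 9)/2400 + (V_1 - V_2)/12 + (V_1 - V_5)/16 = 0
  Node 2: (V_2 - V_1)/12 + (V_2 - V_3)/110 + (V_2 - V_6)/1000 = 0
  Node 3: (V_3 - V_2)/110 + (V_3 - V_7)/6.8 = 0
  Node 4: (V_4 - V_5)/150 + (V_4 - 9)/510 + (V_4 - V_8)/1600 = 0
  Node 5: (V_5 - V_4)/150 + (V_5 - V_6)/27 + (V_5 - V_1)/16 + (V_5 - V_9)/910 = 0
  Node 6: (V_6 - V_5)/27 + (V_6 - V_7)/6200 + (V_6 - V_2)/1000 + (V_6 - V_10)/4.7 = 0
  Node 7: (V_7 - V_6)/6200 + (V_7 - V_3)/6.8 + (V_7 - 0)/82 = 0
  Node 8: (V_8 - V_9)/1100 + (V_8 - V_4)/1600 = 0
  Node 9: (V_9 - V_8)/1100 + (V_9 - V_10)/100 + (V_9 - V_5)/910 = 0
  Node 10: (V_10 - V_9)/100 + (V_10 - 0)/36 + (V_10 - V_6)/4.7 = 0
Collecting terms (coefficients in siemens):
  0.1462·V_1 - 0.08333·V_2 - 0.0625·V_5 = 0.00375
  0.09342·V_2 - 0.08333·V_1 - 0.009091·V_3 - 0.001·V_6 = 0
  0.1561·V_3 - 0.009091·V_2 - 0.1471·V_7 = 0
  0.009252·V_4 - 0.006667·V_5 - 0.000625·V_8 = 0.01765
  0.1073·V_5 - 0.0625·V_1 - 0.006667·V_4 - 0.03704·V_6 - 0.001099·V_9 = 0
  0.251·V_6 - 0.001·V_2 - 0.03704·V_5 - 0.0001613·V_7 - 0.2128·V_10 = 0
  0.1594·V_7 - 0.1471·V_3 - 0.0001613·V_6 = 0
  0.001534·V_8 - 0.000625·V_4 - 0.0009091·V_9 = 0
  0.01201·V_9 - 0.001099·V_5 - 0.0009091·V_8 - 0.01·V_10 = 0
  0.2505·V_10 - 0.2128·V_6 - 0.01·V_9 = 0
Solving these 10 simultaneous equations (Gaussian elimination) gives:
  V_1 = 0.7858 V, V_2 = 0.7384 V, V_3 = 0.3312 V, V_4 = 2.572 V
  V_5 = 0.7941 V, V_6 = 0.4956 V, V_7 = 0.3061 V, V_8 = 1.371 V
  V_9 = 0.545 V, V_10 = 0.4426 V
I_R4 = (V_4 - V_5)/R4 = (2.572 - 0.7941)/150 = 0.01185 A
P_R4 = I_R4² × R4 = (0.01185)² × 150 = 0.02107 W

Final answer: 0.02107 W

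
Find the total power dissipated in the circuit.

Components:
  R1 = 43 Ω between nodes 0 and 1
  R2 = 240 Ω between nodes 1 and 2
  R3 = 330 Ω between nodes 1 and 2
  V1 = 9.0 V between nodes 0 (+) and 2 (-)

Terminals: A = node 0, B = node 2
Nodal analysis, taking node 2 as the 0 V reference.
Source V1 fixes V_0 = 9 V.
KCL at each unknown node (sum of currents leaving = 0; resistances in Ω):
  Node 1: (V_1 - 9)/43 + (V_1 - 0)/240 + (V_1 - 0)/330 = 0
Collecting terms: 0.03045 × V_1 = 0.2093  =>  V_1 = 6.873 V
Power in each resistor, P = (ΔV)²/R:
  P_R1 = (9 - 6.873)²/43 = 0.1052 W
  P_R2 = (6.873 - 0)²/240 = 0.1968 W
  P_R3 = (6.873 - 0)²/330 = 0.1431 W
P_total = P_R1 + P_R2 + P_R3 = 0.4452 W

Final answer: 0.4452 W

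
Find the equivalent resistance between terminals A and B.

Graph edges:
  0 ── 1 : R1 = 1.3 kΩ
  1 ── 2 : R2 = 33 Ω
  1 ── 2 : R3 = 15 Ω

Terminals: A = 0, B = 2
Reduce the network between node 0 (A) and node 2 (B) by series/parallel combination:
  Rp1 = R2 ‖ R3 (parallel, both between nodes 1 and 2) = 1/(1/33 + 1/15) = 10.31 Ω
  Rs1 = R1 + Rp1 (series, joined only at node 1) = 1300 + 10.31 = 1310 Ω
R_eq = 1.31 kΩ

Final answer: 1.31 kΩ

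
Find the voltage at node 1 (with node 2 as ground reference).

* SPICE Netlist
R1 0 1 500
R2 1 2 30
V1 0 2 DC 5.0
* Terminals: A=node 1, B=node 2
Nodal analysis, taking node 2 as the 0 V reference.
Source V1 fixes V_0 = 5 V.
KCL at each unknown node (sum of currents leaving = 0; resistances in Ω):
  Node 1: (V_1 - 5)/500 + (V_1 - 0)/30 = 0
Collecting terms: 0.03533 × V_1 = 0.01  =>  V_1 = 0.283 V
The requested potential is V_1 = 0.283 V.

Final answer: V_1 = 0.283 V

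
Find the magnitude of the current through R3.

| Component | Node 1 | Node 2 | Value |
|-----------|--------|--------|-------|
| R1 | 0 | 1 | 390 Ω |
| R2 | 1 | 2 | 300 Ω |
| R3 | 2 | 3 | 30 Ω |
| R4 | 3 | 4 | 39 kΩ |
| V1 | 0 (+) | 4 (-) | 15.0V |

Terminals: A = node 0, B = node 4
Nodal analysis, taking node 4 as the 0 V reference.
Source V1 fixes V_0 = 15 V.
KCL at each unknown node (sum of currents leaving = 0; resistances in Ω):
  Node 1: (V_1 - 15)/390 + (V_1 - V_2)/300 = 0
  Node 2: (V_2 - V_1)/300 + (V_2 - V_3)/30 = 0
  Node 3: (V_3 - V_2)/30 + (V_3 - 0)/39000 = 0
Collecting terms (coefficients in siemens):
  0.005897·V_1 - 0.003333·V_2 = 0.03846
  0.03667·V_2 - 0.003333·V_1 - 0.03333·V_3 = 0
  0.03336·V_3 - 0.03333·V_2 = 0
Solving these 3 simultaneous equations (Gaussian elimination) gives:
  V_1 = 14.85 V, V_2 = 14.74 V, V_3 = 14.73 V
I_R3 = (V_2 - V_3)/R3 = (14.74 - 14.73)/30 = 0.0003776 A
|I_R3| = 0.0003776 A

Final answer: |I_R3| = 0.0003776 A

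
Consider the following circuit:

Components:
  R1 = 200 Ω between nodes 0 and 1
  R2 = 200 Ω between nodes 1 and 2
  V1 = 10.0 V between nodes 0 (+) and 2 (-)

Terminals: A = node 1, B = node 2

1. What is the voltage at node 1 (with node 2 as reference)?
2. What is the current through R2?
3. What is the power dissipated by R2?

Nodal analysis, taking node 2 as the 0 V reference.
Source V1 fixes V_0 = 10 V.
KCL at each unknown node (sum of currents leaving = 0; resistances in Ω):
  Node 1: (V_1 - 10)/200 + (V_1 - 0)/200 = 0
Collecting terms: 0.01 × V_1 = 0.05  =>  V_1 = 5 V
Part 1:
  Read off the nodal solution: V_1 = 5 V
Part 2:
  I_R2 = (V_1 - V_2)/R2 = (5 - 0)/200 = 0.025 A
  Magnitude: I_R2 = 0.025 A
Part 3:
  I_R2 = (V_1 - V_2)/R2 = (5 - 0)/200 = 0.025 A
  P_R2 = I_R2² × R2 = (0.025)² × 200 = 0.125 W

Final answers:
1. V_1 = 5 V
2. I_R2 = 0.025 A
3. P_R2 = 0.125 W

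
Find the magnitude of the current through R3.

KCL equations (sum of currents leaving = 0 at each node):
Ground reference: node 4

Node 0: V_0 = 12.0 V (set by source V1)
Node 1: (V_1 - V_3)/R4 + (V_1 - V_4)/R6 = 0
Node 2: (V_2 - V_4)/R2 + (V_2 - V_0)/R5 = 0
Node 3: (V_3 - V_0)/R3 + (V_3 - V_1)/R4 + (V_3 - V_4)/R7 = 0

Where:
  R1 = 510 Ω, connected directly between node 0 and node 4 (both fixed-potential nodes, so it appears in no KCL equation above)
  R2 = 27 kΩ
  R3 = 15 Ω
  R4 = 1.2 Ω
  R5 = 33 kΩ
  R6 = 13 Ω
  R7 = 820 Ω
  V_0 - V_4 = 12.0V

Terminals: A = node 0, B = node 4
Nodal analysis, taking node 4 as the 0 V reference.
Source V1 fixes V_0 = 12 V.
KCL at each unknown node (sum of currents leaving = 0; resistances in Ω):
  Node 1: (V_1 - V_3)/1.2 + (V_1 - 0)/13 = 0
  Node 2: (V_2 - 0)/27000 + (V_2 - 12)/33000 = 0
  Node 3: (V_3 - 12)/15 + (V_3 - V_1)/1.2 + (V_3 - 0)/820 = 0
Collecting terms (coefficients in siemens):
  0.9103·V_1 - 0.8333·V_3 = 0
  0.00006734·V_2 = 0.0003636
  0.9012·V_3 - 0.8333·V_1 = 0.8
Solving these 3 simultaneous equations (Gaussian elimination) gives:
  V_1 = 5.295 V, V_2 = 5.4 V, V_3 = 5.784 V
I_R3 = (V_0 - V_3)/R3 = (12 - 5.784)/15 = 0.4144 A
|I_R3| = 0.4144 A

Final answer: |I_R3| = 0.4144 A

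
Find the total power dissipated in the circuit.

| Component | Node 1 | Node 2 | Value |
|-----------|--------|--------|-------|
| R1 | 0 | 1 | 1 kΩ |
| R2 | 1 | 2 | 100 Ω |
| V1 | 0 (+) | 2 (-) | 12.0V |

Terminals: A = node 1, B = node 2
Nodal analysis, taking node 2 as the 0 V reference.
Source V1 fixes V_0 = 12 V.
KCL at each unknown node (sum of currents leaving = 0; resistances in Ω):
  Node 1: (V_1 - 12)/1000 + (V_1 - 0)/100 = 0
Collecting terms: 0.011 × V_1 = 0.012  =>  V_1 = 1.091 V
Power in each resistor, P = (ΔV)²/R:
  P_R1 = (12 - 1.091)²/1000 = 0.119 W
  P_R2 = (1.091 - 0)²/100 = 0.0119 W
P_total = P_R1 + P_R2 = 0.1309 W

Final answer: 0.1309 W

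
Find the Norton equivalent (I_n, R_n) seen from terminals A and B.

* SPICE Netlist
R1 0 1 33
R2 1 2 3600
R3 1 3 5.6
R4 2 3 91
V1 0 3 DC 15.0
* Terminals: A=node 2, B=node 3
Find the Thévenin equivalent first; then I_n = V_th/R_th and R_n = R_th.
Step 1 — V_th is the open-circuit voltage V_A - V_B (nothing connected across the terminals).
Nodal analysis, taking node 3 as the 0 V reference.
Source V1 fixes V_0 = 15 V.
KCL at each unknown node (sum of currents leaving = 0; resistances in Ω):
  Node 1: (V_1 - 15)/33 + (V_1 - V_2)/3600 + (V_1 - 0)/5.6 = 0
  Node 2: (V_2 - V_1)/3600 + (V_2 - 0)/91 = 0
Collecting terms (coefficients in siemens):
  0.2092·V_1 - 0.0002778·V_2 = 0.4545
  0.01127·V_2 - 0.0002778·V_1 = 0
Determinant D = (0.2092)(0.01127) - (-0.0002778)(-0.0002778) = 0.002356
V_1 = [(0.4545)(0.01127) - (-0.0002778)(0)]/D = 2.173 V
V_2 = [(0.2092)(0) - (0.4545)(-0.0002778)]/D = 0.05358 V
V_th = V_2 - V_3 = 0.05358 - 0 = 0.05358 V
Step 2 — R_th: zero the source — replace V1 by a short circuit (node 3 merges into node 0) — and find the resistance seen between A (node 2) and B (node 0).
Reduce the network between node 2 (A) and node 0 (B) by series/parallel combination:
  Rp1 = R1 ‖ R3 (parallel, both between nodes 0 and 1) = 1/(1/33 + 1/5.6) = 4.788 Ω
  Rs1 = R2 + Rp1 (series, joined only at node 1) = 3600 + 4.788 = 3605 Ω
  Rp2 = R4 ‖ Rs1 (parallel, both between nodes 0 and 2) = 1/(1/91 + 1/3605) = 88.76 Ω
R_th = 88.76 Ω
I_n = V_th/R_th = 0.05358/88.76 = 0.0006037 A, and R_n = R_th = 88.76 Ω

Final answer: I_n = 0.0006037 A, R_n = 88.76 Ω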